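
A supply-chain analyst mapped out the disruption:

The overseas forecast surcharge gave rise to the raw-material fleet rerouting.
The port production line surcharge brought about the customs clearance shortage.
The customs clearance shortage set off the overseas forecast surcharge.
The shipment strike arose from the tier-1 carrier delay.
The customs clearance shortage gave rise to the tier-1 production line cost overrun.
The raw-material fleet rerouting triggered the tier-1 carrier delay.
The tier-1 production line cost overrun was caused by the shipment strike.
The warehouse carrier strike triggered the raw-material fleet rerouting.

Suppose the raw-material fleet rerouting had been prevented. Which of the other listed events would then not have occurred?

Downstream of the raw-material fleet rerouting: the tier-1 carrier delay, the shipment strike, the tier-1 production line cost overrun.
Of those, still caused via another path: the tier-1 production line cost overrun.
The remainder have no surviving cause.

the shipment strike, the tier-1 carrier delay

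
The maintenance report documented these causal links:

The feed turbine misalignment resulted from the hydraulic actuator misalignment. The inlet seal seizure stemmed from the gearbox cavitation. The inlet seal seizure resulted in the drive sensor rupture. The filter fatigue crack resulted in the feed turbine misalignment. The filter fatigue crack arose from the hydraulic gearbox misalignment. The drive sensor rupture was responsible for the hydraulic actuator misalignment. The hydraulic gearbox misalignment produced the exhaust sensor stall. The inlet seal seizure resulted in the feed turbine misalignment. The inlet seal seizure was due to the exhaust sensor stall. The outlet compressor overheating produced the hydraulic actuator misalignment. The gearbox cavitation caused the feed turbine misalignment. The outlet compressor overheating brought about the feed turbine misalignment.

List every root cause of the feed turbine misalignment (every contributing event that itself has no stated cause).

the gearbox cavitation, the hydraulic gearbox misalignment, the outlet compressor overheating

Tracing upstream from the feed turbine misalignment: the feed turbine misalignment ← the filter fatigue crack ← the hydraulic gearbox misalignment.
A separate upstream branch: the feed turbine misalignment ← the gearbox cavitation.
A separate upstream branch: the feed turbine misalignment ← the outlet compressor overheating.
Each of those chain origins has no stated cause.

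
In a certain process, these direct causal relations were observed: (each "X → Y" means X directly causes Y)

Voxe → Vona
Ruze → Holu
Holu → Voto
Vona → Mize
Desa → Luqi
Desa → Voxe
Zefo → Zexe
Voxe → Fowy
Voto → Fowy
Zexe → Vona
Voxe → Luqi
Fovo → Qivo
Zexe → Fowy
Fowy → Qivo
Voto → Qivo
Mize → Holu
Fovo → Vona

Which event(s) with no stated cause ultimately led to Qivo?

Desa, Fovo, Ruze, Zefo

Tracing upstream from Qivo: Qivo ← Fowy ← Voxe ← Desa.
A separate upstream branch: Qivo ← Voto ← Holu ← Ruze.
A separate upstream branch: Qivo ← Fowy ← Zexe ← Zefo.
A separate upstream branch: Qivo ← Fovo.
Each of those chain origins has no stated cause.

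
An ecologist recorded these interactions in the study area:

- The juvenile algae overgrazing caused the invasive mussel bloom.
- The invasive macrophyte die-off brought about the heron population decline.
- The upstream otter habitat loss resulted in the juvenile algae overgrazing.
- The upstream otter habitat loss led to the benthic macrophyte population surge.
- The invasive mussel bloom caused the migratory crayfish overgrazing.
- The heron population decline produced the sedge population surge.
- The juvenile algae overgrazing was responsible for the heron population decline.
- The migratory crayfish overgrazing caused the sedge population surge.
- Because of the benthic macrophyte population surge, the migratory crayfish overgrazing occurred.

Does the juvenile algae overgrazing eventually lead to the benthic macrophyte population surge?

No

The juvenile algae overgrazing leads to the heron population decline, the invasive mussel bloom, the migratory crayfish overgrazing, the sedge population surge; the benthic macrophyte population surge is not among them.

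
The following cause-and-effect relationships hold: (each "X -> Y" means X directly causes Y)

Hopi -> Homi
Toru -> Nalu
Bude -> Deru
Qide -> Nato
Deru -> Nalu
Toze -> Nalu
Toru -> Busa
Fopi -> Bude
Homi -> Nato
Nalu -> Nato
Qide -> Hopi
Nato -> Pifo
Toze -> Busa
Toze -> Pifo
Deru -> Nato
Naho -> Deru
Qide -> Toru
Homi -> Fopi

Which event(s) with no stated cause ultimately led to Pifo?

Tracing upstream from Pifo: Pifo ← Nato ← Qide.
A separate upstream branch: Pifo ← Toze.
A separate upstream branch: Pifo ← Nato ← Deru ← Naho.
Each of those chain origins has no stated cause.

Naho, Qide, Toze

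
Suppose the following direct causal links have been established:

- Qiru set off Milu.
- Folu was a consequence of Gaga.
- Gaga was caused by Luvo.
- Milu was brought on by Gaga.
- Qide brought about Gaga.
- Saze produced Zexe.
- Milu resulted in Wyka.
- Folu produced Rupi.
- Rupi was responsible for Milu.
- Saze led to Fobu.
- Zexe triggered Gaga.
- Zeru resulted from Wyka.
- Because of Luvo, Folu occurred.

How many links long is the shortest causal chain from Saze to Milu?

3

Shortest chain: Saze → Zexe → Gaga → Milu.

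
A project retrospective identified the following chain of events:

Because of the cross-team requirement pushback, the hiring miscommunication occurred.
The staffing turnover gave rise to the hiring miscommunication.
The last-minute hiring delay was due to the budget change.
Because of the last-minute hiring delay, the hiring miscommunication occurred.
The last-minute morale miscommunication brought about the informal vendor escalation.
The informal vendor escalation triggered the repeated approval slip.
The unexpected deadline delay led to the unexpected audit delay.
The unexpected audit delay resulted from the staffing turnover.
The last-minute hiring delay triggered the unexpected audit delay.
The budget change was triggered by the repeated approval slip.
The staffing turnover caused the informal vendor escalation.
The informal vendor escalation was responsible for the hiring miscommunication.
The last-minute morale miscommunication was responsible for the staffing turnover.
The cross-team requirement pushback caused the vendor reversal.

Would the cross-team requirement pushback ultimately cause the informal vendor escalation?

The cross-team requirement pushback leads to the vendor reversal, the hiring miscommunication; the informal vendor escalation is not among them.

No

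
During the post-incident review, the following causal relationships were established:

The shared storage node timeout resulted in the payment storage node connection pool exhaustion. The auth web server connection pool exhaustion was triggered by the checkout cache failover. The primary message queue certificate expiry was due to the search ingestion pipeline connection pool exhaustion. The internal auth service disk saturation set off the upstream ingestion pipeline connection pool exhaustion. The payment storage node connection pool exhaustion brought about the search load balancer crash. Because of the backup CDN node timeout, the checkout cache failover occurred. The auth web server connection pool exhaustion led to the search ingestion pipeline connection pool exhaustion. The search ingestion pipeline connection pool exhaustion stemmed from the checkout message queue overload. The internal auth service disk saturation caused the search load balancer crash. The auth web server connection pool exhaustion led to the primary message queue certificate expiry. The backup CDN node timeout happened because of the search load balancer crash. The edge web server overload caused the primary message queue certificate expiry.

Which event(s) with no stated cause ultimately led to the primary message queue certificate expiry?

the checkout message queue overload, the edge web server overload, the internal auth service disk saturation, the shared storage node timeout

Tracing upstream from the primary message queue certificate expiry: the primary message queue certificate expiry ← the auth web server connection pool exhaustion ← the checkout cache failover ← the backup CDN node timeout ← the search load balancer crash ← the payment storage node connection pool exhaustion ← the shared storage node timeout.
A separate upstream branch: the primary message queue certificate expiry ← the auth web server connection pool exhaustion ← the checkout cache failover ← the backup CDN node timeout ← the search load balancer crash ← the internal auth service disk saturation.
A separate upstream branch: the primary message queue certificate expiry ← the edge web server overload.
A separate upstream branch: the primary message queue certificate expiry ← the search ingestion pipeline connection pool exhaustion ← the checkout message queue overload.
Each of those chain origins has no stated cause.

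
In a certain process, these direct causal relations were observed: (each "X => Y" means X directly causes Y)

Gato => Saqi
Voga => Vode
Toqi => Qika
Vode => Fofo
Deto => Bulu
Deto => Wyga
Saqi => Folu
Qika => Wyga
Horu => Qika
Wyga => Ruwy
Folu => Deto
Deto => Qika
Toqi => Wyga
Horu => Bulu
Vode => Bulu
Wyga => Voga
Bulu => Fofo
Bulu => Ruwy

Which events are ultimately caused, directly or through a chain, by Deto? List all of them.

Direct effects: Qika, Wyga, Bulu.
2 steps out: Voga, Fofo, Ruwy.
3 steps out: Vode.
Not reachable from it: Toqi, Gato, Saqi, Horu, Folu.

Bulu, Fofo, Qika, Ruwy, Vode, Voga, Wyga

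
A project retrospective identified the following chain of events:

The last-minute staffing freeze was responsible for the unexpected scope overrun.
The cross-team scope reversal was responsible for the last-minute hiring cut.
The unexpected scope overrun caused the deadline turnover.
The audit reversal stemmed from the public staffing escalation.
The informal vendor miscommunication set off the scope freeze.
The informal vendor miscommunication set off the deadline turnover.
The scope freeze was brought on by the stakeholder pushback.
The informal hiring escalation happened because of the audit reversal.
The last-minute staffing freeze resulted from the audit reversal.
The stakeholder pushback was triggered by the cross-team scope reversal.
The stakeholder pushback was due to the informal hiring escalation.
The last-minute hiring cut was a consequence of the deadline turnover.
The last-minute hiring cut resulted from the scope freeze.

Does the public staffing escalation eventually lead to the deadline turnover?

Yes

There is a causal chain: the public staffing escalation → the audit reversal → the last-minute staffing freeze → the unexpected scope overrun → the deadline turnover.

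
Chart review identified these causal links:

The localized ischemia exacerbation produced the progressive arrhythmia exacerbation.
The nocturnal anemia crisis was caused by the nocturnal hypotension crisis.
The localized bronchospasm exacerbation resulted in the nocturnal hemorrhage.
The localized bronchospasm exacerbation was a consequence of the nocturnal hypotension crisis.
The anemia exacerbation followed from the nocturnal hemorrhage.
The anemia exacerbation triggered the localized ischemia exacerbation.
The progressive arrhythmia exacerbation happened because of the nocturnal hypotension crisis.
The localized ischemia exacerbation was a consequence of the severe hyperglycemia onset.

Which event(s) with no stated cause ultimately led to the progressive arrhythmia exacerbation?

Tracing upstream from the progressive arrhythmia exacerbation: the progressive arrhythmia exacerbation ← the nocturnal hypotension crisis.
A separate upstream branch: the progressive arrhythmia exacerbation ← the localized ischemia exacerbation ← the severe hyperglycemia onset.
Each of those chain origins has no stated cause.

the nocturnal hypotension crisis, the severe hyperglycemia onset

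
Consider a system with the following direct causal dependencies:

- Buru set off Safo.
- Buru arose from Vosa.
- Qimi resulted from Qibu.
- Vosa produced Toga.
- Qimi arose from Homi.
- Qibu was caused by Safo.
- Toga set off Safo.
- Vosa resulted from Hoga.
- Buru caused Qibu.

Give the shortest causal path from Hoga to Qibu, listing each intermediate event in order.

Hoga → Vosa
Vosa → Buru
Buru → Qibu
Length: 3 steps.

Hoga → Vosa → Buru → Qibu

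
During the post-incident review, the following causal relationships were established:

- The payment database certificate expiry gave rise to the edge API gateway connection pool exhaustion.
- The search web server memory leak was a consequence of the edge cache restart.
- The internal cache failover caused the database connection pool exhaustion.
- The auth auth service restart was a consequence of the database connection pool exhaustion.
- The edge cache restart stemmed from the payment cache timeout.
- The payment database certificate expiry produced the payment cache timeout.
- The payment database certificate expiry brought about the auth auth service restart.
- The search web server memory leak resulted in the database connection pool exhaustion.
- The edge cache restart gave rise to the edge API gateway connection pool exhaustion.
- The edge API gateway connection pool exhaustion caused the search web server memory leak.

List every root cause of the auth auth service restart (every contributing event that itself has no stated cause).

the internal cache failover, the payment database certificate expiry

Tracing upstream from the auth auth service restart: the auth auth service restart ← the payment database certificate expiry.
A separate upstream branch: the auth auth service restart ← the database connection pool exhaustion ← the internal cache failover.
Each of those chain origins has no stated cause.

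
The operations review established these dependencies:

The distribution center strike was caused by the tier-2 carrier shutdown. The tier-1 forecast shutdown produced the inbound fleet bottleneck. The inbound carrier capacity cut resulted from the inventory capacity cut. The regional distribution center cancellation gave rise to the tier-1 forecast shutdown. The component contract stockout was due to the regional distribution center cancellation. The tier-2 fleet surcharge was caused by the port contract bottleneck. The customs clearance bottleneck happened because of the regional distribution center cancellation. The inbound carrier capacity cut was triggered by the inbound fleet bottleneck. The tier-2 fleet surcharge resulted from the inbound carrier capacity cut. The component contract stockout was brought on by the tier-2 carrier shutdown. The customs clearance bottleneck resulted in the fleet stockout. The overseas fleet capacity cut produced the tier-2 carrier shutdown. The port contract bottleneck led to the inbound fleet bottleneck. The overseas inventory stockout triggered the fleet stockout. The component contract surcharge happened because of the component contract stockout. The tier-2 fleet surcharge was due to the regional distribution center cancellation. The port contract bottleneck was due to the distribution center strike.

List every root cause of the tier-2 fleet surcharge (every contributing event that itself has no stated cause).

Tracing upstream from the tier-2 fleet surcharge: the tier-2 fleet surcharge ← the regional distribution center cancellation.
A separate upstream branch: the tier-2 fleet surcharge ← the port contract bottleneck ← the distribution center strike ← the tier-2 carrier shutdown ← the overseas fleet capacity cut.
A separate upstream branch: the tier-2 fleet surcharge ← the inbound carrier capacity cut ← the inventory capacity cut.
Each of those chain origins has no stated cause.

the inventory capacity cut, the overseas fleet capacity cut, the regional distribution center cancellation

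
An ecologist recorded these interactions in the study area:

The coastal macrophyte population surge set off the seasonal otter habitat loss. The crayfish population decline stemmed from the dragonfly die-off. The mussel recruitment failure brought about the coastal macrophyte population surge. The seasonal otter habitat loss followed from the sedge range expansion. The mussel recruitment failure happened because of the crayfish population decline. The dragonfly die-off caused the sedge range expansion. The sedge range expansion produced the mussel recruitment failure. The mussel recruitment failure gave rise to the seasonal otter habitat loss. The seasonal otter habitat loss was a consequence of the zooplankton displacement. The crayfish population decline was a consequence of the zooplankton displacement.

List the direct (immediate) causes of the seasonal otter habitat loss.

the coastal macrophyte population surge, the mussel recruitment failure, the sedge range expansion, the zooplankton displacement

Upstream contributors include the dragonfly die-off, the crayfish population decline, but only the coastal macrophyte population surge, the mussel recruitment failure, the sedge range expansion, the zooplankton displacement feed directly into the seasonal otter habitat loss.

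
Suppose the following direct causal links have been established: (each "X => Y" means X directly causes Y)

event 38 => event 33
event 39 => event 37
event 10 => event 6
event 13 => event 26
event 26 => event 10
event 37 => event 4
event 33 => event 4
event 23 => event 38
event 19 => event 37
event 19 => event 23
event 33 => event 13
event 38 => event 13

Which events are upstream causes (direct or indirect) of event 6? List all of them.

Immediate cause of event 6: event 10.
Further upstream: event 19, event 23, event 38, event 33, event 13, event 26.

event 10, event 13, event 19, event 23, event 26, event 33, event 38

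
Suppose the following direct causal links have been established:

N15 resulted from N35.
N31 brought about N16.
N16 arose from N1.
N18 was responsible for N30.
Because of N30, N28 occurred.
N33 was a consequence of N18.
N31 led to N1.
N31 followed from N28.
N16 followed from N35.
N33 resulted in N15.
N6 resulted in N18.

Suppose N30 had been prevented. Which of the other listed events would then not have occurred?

Downstream of N30: N28, N31, N1, N16.
Of those, still caused via another path: N16.
The remainder have no surviving cause.

N1, N28, N31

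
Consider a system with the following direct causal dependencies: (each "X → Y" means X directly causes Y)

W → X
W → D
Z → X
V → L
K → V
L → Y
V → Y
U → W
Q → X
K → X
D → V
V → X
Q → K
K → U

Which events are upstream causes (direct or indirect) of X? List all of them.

Immediate causes of X: Q, K, W, V, Z.
Further upstream: U, D.

D, K, Q, U, V, W, Z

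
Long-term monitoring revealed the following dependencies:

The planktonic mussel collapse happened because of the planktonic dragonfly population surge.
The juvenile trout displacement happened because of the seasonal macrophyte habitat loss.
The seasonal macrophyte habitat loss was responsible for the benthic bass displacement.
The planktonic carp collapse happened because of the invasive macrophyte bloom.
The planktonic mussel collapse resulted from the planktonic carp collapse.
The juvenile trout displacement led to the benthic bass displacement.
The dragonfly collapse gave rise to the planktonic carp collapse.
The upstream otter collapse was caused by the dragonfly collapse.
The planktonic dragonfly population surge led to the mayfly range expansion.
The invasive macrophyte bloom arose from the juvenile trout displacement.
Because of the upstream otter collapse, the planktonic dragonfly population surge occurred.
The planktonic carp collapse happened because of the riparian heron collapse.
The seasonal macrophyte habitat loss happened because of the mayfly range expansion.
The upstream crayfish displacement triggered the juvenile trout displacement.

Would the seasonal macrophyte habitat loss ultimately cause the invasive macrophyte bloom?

There is a causal chain: the seasonal macrophyte habitat loss → the juvenile trout displacement → the invasive macrophyte bloom.

Yes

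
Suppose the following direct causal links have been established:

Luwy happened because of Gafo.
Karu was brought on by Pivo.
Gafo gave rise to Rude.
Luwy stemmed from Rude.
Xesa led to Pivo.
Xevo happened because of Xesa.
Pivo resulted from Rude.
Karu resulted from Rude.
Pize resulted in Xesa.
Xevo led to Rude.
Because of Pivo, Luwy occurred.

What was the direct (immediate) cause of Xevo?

Xesa

Upstream contributors include Pize, but only Xesa feeds directly into Xevo.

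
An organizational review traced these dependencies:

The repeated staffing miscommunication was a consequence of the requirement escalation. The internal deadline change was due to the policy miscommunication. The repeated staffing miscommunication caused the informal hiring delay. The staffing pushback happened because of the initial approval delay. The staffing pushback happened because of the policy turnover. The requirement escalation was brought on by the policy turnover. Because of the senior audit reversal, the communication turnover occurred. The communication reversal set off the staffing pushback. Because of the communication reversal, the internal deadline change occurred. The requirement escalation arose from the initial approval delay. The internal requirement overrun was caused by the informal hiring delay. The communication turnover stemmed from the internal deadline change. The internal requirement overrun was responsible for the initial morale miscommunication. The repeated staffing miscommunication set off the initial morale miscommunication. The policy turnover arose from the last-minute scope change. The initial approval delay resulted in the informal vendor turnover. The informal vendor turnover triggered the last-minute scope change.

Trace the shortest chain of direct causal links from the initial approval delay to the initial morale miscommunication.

the initial approval delay → the requirement escalation → the repeated staffing miscommunication → the initial morale miscommunication

the initial approval delay → the requirement escalation
the requirement escalation → the repeated staffing miscommunication
the repeated staffing miscommunication → the initial morale miscommunication
Length: 3 steps.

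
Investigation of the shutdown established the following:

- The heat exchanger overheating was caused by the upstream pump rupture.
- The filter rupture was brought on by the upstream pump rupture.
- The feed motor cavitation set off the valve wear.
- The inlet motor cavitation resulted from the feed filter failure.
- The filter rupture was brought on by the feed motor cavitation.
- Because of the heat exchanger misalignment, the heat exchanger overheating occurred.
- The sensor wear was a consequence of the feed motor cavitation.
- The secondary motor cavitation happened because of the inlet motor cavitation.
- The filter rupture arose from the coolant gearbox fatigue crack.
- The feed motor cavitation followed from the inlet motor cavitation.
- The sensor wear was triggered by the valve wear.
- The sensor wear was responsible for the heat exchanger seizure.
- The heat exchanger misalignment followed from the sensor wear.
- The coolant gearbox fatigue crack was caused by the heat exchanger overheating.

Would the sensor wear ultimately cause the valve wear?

The sensor wear leads to the heat exchanger misalignment, the heat exchanger seizure, the heat exchanger overheating, the coolant gearbox fatigue crack, the filter rupture; the valve wear is not among them.

No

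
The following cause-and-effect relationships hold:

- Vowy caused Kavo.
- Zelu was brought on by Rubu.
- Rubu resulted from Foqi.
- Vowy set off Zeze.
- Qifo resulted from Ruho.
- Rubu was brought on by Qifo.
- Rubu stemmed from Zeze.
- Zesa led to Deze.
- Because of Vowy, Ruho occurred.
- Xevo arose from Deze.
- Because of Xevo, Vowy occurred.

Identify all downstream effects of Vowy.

Kavo, Qifo, Rubu, Ruho, Zelu, Zeze

Direct effects: Ruho, Kavo, Zeze.
2 steps out: Qifo, Rubu.
3 steps out: Zelu.
Not reachable from it: Zesa, Deze, Xevo, Foqi.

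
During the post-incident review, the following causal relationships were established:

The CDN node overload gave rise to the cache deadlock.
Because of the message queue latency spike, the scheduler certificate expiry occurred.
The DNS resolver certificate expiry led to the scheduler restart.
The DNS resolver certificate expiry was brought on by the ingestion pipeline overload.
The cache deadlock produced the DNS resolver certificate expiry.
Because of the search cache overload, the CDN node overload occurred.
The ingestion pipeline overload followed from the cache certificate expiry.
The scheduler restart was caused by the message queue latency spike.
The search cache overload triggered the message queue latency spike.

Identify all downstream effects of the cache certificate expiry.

Direct effects: the ingestion pipeline overload.
2 steps out: the DNS resolver certificate expiry.
3 steps out: the scheduler restart.
Not reachable from it: the search cache overload, the message queue latency spike, the scheduler certificate expiry, the CDN node overload, the cache deadlock.

the DNS resolver certificate expiry, the ingestion pipeline overload, the scheduler restart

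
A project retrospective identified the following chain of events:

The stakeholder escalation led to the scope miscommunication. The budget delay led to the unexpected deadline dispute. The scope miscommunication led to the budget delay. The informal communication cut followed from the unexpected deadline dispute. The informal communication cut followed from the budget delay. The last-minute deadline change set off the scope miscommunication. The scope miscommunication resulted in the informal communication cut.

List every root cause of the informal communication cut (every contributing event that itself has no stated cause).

Tracing upstream from the informal communication cut: the informal communication cut ← the scope miscommunication ← the stakeholder escalation.
A separate upstream branch: the informal communication cut ← the scope miscommunication ← the last-minute deadline change.
Each of those chain origins has no stated cause.

the last-minute deadline change, the stakeholder escalation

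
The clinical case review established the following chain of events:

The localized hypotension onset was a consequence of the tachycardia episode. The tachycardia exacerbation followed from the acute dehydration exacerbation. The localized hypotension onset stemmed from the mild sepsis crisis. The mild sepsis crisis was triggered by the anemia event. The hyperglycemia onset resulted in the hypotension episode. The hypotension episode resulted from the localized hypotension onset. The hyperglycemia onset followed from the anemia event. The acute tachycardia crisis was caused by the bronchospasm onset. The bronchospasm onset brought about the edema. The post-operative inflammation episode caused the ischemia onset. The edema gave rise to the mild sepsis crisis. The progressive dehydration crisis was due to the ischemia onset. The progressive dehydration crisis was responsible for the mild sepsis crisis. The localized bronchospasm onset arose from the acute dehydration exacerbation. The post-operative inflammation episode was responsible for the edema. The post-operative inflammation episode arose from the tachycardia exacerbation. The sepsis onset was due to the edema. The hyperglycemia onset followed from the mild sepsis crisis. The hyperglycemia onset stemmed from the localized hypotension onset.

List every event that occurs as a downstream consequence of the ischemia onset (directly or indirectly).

Direct effects: the progressive dehydration crisis.
2 steps out: the mild sepsis crisis.
3 steps out: the localized hypotension onset, the hyperglycemia onset.
4 steps out: the hypotension episode.
Not reachable from it: the acute dehydration exacerbation, the tachycardia episode, the bronchospasm onset, the localized bronchospasm onset, the acute tachycardia crisis, the tachycardia exacerbation, the anemia event, the post-operative inflammation episode, the edema, the sepsis onset.

the hyperglycemia onset, the hypotension episode, the localized hypotension onset, the mild sepsis crisis, the progressive dehydration crisis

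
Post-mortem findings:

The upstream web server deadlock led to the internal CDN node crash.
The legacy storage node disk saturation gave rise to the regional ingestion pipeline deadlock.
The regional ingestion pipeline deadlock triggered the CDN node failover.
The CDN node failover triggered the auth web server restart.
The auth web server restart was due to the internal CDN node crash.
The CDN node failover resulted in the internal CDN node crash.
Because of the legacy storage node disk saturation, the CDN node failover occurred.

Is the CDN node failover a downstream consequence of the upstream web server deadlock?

No

The upstream web server deadlock leads to the internal CDN node crash, the auth web server restart; the CDN node failover is not among them.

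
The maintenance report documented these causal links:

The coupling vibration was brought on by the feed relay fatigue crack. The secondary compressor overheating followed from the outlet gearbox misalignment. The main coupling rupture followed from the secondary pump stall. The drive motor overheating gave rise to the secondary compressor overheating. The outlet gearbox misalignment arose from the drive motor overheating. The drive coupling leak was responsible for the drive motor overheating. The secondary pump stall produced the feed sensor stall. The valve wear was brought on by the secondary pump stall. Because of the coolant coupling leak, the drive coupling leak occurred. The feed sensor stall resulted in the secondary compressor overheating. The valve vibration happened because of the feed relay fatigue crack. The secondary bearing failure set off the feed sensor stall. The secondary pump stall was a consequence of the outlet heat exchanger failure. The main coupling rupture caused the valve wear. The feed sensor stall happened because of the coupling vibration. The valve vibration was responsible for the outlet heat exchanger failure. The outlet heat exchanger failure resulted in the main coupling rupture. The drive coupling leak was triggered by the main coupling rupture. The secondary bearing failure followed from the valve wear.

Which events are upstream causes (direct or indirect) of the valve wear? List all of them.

Immediate causes of the valve wear: the secondary pump stall, the main coupling rupture.
Further upstream: the feed relay fatigue crack, the valve vibration, the outlet heat exchanger failure.

the feed relay fatigue crack, the main coupling rupture, the outlet heat exchanger failure, the secondary pump stall, the valve vibration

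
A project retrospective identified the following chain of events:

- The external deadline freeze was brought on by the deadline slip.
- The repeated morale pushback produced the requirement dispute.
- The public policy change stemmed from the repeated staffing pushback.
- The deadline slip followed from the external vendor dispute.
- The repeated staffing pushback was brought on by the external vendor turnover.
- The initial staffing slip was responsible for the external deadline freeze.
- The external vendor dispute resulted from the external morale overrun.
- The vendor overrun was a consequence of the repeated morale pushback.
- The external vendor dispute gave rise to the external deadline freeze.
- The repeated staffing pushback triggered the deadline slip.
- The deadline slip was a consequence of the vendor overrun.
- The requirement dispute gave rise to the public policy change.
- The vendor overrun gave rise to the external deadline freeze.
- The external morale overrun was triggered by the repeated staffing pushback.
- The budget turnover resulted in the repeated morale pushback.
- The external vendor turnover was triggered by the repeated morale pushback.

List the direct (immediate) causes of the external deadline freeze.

Upstream contributors include the budget turnover, the repeated morale pushback, the external vendor turnover, the repeated staffing pushback, the external morale overrun, but only the deadline slip, the external vendor dispute, the initial staffing slip, the vendor overrun feed directly into the external deadline freeze.

the deadline slip, the external vendor dispute, the initial staffing slip, the vendor overrun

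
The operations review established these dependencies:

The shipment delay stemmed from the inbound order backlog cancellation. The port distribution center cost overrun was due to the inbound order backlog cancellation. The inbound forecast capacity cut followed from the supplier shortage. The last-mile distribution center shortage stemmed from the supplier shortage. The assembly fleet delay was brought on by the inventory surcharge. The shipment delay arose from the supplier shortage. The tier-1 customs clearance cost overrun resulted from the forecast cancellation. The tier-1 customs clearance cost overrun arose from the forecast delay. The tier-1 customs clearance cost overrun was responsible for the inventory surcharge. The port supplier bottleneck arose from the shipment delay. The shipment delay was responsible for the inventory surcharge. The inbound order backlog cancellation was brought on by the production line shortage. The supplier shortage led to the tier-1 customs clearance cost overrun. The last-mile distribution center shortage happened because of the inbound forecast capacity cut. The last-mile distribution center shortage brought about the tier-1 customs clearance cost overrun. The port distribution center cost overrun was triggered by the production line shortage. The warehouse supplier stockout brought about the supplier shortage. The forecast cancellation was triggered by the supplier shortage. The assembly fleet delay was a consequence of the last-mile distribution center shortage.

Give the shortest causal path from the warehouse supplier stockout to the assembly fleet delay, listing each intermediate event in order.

the warehouse supplier stockout → the supplier shortage → the last-mile distribution center shortage → the assembly fleet delay

the warehouse supplier stockout → the supplier shortage
the supplier shortage → the last-mile distribution center shortage
the last-mile distribution center shortage → the assembly fleet delay
Length: 3 steps.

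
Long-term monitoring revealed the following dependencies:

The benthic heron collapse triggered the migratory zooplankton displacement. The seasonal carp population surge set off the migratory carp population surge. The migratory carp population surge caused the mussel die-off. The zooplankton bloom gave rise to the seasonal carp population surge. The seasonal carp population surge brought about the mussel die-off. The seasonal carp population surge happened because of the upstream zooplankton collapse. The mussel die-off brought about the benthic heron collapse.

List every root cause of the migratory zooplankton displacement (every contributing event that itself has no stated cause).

Tracing upstream from the migratory zooplankton displacement: the migratory zooplankton displacement ← the benthic heron collapse ← the mussel die-off ← the seasonal carp population surge ← the upstream zooplankton collapse.
A separate upstream branch: the migratory zooplankton displacement ← the benthic heron collapse ← the mussel die-off ← the seasonal carp population surge ← the zooplankton bloom.
Each of those chain origins has no stated cause.

the upstream zooplankton collapse, the zooplankton bloom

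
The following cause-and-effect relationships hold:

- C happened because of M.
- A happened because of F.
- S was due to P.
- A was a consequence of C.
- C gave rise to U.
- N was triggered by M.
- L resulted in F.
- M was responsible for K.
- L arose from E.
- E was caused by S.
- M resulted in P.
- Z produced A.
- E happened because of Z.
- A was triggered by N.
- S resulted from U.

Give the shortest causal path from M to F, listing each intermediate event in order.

M → P → S → E → L → F

M → P
P → S
S → E
E → L
L → F
Length: 5 steps.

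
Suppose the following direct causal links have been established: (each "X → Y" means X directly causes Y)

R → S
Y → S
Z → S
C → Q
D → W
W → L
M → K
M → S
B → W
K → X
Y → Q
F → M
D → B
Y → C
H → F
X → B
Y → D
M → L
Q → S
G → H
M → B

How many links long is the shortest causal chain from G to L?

4

Shortest chain: G → H → F → M → L.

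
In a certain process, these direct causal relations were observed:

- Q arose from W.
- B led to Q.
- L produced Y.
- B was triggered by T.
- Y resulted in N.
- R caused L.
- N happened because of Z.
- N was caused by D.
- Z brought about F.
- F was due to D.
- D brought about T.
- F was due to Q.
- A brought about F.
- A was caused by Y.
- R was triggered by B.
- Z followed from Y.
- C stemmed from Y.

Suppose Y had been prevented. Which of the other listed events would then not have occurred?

Downstream of Y: Z, A, N, F, C.
Of those, still caused via another path: N, F.
The remainder have no surviving cause.

A, C, Z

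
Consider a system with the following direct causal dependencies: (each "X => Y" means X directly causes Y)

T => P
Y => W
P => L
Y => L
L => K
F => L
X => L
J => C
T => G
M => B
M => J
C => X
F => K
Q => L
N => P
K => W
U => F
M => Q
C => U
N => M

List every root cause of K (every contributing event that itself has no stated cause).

N, T, Y

Tracing upstream from K: K ← L ← P ← N.
A separate upstream branch: K ← L ← P ← T.
A separate upstream branch: K ← L ← Y.
Each of those chain origins has no stated cause.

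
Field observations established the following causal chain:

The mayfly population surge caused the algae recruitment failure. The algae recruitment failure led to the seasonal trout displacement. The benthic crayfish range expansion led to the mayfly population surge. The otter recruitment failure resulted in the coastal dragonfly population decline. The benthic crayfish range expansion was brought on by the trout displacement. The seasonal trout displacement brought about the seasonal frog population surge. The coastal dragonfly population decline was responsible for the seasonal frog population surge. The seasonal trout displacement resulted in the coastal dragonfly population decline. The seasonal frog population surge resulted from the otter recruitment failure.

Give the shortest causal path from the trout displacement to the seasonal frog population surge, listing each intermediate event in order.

the trout displacement → the benthic crayfish range expansion
the benthic crayfish range expansion → the mayfly population surge
the mayfly population surge → the algae recruitment failure
the algae recruitment failure → the seasonal trout displacement
the seasonal trout displacement → the seasonal frog population surge
Length: 5 steps.

the trout displacement → the benthic crayfish range expansion → the mayfly population surge → the algae recruitment failure → the seasonal trout displacement → the seasonal frog population surge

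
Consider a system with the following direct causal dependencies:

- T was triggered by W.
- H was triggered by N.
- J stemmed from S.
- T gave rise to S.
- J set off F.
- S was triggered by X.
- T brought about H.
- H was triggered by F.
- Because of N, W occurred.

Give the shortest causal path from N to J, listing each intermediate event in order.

N → W
W → T
T → S
S → J
Length: 4 steps.

N → W → T → S → J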